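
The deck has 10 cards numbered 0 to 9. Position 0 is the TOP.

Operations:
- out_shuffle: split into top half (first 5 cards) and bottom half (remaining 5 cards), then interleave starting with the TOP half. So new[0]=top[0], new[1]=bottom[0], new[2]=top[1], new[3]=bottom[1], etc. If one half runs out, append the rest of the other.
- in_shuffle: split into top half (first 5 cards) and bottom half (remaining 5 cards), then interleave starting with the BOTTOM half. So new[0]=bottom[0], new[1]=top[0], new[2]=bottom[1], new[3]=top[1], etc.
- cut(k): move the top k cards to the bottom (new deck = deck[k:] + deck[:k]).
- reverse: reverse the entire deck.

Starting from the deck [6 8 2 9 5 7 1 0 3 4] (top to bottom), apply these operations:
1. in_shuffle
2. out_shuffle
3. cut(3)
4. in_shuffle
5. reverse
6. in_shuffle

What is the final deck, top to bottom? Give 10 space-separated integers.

Answer: 7 4 1 6 5 8 3 2 0 9

Derivation:
After op 1 (in_shuffle): [7 6 1 8 0 2 3 9 4 5]
After op 2 (out_shuffle): [7 2 6 3 1 9 8 4 0 5]
After op 3 (cut(3)): [3 1 9 8 4 0 5 7 2 6]
After op 4 (in_shuffle): [0 3 5 1 7 9 2 8 6 4]
After op 5 (reverse): [4 6 8 2 9 7 1 5 3 0]
After op 6 (in_shuffle): [7 4 1 6 5 8 3 2 0 9]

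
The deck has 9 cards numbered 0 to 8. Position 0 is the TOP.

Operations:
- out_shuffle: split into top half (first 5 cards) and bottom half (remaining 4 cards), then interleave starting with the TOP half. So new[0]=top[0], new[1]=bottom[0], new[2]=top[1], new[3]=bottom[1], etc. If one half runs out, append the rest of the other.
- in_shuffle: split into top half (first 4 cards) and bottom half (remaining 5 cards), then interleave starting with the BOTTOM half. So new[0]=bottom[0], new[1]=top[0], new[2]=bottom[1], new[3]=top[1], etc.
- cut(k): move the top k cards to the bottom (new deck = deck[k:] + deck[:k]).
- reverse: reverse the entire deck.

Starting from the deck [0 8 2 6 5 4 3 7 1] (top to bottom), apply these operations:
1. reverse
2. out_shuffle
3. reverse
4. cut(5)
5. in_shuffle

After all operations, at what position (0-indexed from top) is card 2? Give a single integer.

After op 1 (reverse): [1 7 3 4 5 6 2 8 0]
After op 2 (out_shuffle): [1 6 7 2 3 8 4 0 5]
After op 3 (reverse): [5 0 4 8 3 2 7 6 1]
After op 4 (cut(5)): [2 7 6 1 5 0 4 8 3]
After op 5 (in_shuffle): [5 2 0 7 4 6 8 1 3]
Card 2 is at position 1.

Answer: 1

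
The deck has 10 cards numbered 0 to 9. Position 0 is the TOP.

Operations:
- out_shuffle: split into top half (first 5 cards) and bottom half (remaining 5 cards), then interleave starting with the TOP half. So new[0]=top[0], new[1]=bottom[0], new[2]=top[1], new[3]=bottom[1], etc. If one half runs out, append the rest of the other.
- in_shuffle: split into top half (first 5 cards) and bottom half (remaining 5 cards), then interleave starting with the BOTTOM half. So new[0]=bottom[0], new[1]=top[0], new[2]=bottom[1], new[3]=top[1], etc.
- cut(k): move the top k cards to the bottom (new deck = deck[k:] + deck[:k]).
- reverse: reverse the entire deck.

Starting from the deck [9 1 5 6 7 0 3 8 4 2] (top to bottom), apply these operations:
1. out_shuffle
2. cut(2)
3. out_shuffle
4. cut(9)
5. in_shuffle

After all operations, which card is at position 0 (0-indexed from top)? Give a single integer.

Answer: 5

Derivation:
After op 1 (out_shuffle): [9 0 1 3 5 8 6 4 7 2]
After op 2 (cut(2)): [1 3 5 8 6 4 7 2 9 0]
After op 3 (out_shuffle): [1 4 3 7 5 2 8 9 6 0]
After op 4 (cut(9)): [0 1 4 3 7 5 2 8 9 6]
After op 5 (in_shuffle): [5 0 2 1 8 4 9 3 6 7]
Position 0: card 5.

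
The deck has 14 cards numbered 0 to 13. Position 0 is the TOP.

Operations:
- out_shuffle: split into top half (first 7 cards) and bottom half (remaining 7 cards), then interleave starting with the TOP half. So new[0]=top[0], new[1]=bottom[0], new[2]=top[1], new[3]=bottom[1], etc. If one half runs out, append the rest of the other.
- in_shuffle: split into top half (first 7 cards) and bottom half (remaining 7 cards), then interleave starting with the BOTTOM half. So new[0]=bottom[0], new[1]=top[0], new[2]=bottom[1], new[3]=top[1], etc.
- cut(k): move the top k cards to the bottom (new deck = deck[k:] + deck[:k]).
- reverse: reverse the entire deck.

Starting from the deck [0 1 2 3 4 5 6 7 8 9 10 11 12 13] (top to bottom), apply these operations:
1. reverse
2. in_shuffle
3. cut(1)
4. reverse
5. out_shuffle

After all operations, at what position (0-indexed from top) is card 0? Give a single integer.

Answer: 4

Derivation:
After op 1 (reverse): [13 12 11 10 9 8 7 6 5 4 3 2 1 0]
After op 2 (in_shuffle): [6 13 5 12 4 11 3 10 2 9 1 8 0 7]
After op 3 (cut(1)): [13 5 12 4 11 3 10 2 9 1 8 0 7 6]
After op 4 (reverse): [6 7 0 8 1 9 2 10 3 11 4 12 5 13]
After op 5 (out_shuffle): [6 10 7 3 0 11 8 4 1 12 9 5 2 13]
Card 0 is at position 4.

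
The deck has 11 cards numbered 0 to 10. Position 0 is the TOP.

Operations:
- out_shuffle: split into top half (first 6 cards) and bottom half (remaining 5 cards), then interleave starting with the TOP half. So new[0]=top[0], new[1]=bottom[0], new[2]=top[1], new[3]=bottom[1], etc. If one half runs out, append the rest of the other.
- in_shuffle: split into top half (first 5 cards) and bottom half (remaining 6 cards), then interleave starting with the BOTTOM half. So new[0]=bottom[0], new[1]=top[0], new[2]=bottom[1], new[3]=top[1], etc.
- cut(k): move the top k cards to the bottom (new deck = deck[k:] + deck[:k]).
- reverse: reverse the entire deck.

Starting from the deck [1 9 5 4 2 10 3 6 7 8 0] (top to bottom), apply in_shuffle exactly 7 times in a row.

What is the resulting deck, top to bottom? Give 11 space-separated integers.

After op 1 (in_shuffle): [10 1 3 9 6 5 7 4 8 2 0]
After op 2 (in_shuffle): [5 10 7 1 4 3 8 9 2 6 0]
After op 3 (in_shuffle): [3 5 8 10 9 7 2 1 6 4 0]
After op 4 (in_shuffle): [7 3 2 5 1 8 6 10 4 9 0]
After op 5 (in_shuffle): [8 7 6 3 10 2 4 5 9 1 0]
After op 6 (in_shuffle): [2 8 4 7 5 6 9 3 1 10 0]
After op 7 (in_shuffle): [6 2 9 8 3 4 1 7 10 5 0]

Answer: 6 2 9 8 3 4 1 7 10 5 0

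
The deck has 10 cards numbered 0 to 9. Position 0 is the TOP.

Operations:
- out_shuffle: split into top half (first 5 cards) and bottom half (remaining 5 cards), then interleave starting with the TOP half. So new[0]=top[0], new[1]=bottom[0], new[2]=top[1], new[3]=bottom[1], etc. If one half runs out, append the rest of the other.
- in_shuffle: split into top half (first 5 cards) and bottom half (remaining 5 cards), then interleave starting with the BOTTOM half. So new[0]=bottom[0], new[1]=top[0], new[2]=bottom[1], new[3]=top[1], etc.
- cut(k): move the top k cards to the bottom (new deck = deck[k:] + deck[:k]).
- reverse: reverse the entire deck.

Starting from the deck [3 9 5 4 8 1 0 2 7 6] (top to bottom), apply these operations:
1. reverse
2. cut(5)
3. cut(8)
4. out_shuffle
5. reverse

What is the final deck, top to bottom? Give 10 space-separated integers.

Answer: 2 5 7 4 6 8 3 1 9 0

Derivation:
After op 1 (reverse): [6 7 2 0 1 8 4 5 9 3]
After op 2 (cut(5)): [8 4 5 9 3 6 7 2 0 1]
After op 3 (cut(8)): [0 1 8 4 5 9 3 6 7 2]
After op 4 (out_shuffle): [0 9 1 3 8 6 4 7 5 2]
After op 5 (reverse): [2 5 7 4 6 8 3 1 9 0]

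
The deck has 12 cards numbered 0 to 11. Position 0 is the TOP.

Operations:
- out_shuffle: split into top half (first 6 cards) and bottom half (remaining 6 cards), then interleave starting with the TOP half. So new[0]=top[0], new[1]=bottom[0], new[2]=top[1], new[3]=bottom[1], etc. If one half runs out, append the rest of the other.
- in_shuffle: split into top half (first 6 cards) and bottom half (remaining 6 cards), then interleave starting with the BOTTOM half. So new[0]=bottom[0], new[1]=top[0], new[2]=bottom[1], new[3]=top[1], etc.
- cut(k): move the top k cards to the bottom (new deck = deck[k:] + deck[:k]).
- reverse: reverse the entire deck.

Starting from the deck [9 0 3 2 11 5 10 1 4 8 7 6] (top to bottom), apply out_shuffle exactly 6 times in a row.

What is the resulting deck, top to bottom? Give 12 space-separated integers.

Answer: 9 5 7 11 8 2 4 3 1 0 10 6

Derivation:
After op 1 (out_shuffle): [9 10 0 1 3 4 2 8 11 7 5 6]
After op 2 (out_shuffle): [9 2 10 8 0 11 1 7 3 5 4 6]
After op 3 (out_shuffle): [9 1 2 7 10 3 8 5 0 4 11 6]
After op 4 (out_shuffle): [9 8 1 5 2 0 7 4 10 11 3 6]
After op 5 (out_shuffle): [9 7 8 4 1 10 5 11 2 3 0 6]
After op 6 (out_shuffle): [9 5 7 11 8 2 4 3 1 0 10 6]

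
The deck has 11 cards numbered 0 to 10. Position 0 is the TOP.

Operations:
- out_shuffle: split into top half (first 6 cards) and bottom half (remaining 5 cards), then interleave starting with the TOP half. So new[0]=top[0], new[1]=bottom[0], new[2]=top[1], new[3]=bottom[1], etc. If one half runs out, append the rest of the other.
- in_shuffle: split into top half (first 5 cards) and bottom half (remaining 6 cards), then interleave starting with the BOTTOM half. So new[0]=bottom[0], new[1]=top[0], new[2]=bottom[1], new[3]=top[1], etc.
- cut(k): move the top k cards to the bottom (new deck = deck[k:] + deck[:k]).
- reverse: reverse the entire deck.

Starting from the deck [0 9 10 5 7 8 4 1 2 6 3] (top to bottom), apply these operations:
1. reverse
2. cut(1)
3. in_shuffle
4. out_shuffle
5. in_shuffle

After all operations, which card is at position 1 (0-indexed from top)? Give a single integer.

After op 1 (reverse): [3 6 2 1 4 8 7 5 10 9 0]
After op 2 (cut(1)): [6 2 1 4 8 7 5 10 9 0 3]
After op 3 (in_shuffle): [7 6 5 2 10 1 9 4 0 8 3]
After op 4 (out_shuffle): [7 9 6 4 5 0 2 8 10 3 1]
After op 5 (in_shuffle): [0 7 2 9 8 6 10 4 3 5 1]
Position 1: card 7.

Answer: 7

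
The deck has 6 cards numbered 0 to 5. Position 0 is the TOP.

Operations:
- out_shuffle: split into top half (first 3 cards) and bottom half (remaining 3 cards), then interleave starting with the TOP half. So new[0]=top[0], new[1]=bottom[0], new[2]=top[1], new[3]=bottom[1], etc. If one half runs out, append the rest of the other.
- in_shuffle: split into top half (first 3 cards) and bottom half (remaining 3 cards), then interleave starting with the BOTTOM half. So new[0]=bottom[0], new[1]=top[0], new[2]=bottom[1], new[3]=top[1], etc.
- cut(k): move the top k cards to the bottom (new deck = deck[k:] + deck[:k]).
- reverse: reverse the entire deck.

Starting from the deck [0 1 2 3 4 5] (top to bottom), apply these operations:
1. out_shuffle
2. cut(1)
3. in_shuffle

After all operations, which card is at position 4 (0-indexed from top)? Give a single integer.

After op 1 (out_shuffle): [0 3 1 4 2 5]
After op 2 (cut(1)): [3 1 4 2 5 0]
After op 3 (in_shuffle): [2 3 5 1 0 4]
Position 4: card 0.

Answer: 0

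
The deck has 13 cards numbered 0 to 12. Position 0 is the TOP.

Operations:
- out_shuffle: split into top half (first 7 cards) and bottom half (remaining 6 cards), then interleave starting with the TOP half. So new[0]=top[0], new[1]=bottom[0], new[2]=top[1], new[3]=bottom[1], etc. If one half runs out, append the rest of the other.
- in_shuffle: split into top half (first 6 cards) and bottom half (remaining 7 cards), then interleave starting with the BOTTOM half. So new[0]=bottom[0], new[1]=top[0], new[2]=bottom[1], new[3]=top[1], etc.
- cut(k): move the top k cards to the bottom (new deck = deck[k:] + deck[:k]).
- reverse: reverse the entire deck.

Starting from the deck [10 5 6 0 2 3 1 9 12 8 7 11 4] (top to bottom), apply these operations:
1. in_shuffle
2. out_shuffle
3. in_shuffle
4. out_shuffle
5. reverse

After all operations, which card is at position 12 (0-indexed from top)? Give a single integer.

After op 1 (in_shuffle): [1 10 9 5 12 6 8 0 7 2 11 3 4]
After op 2 (out_shuffle): [1 0 10 7 9 2 5 11 12 3 6 4 8]
After op 3 (in_shuffle): [5 1 11 0 12 10 3 7 6 9 4 2 8]
After op 4 (out_shuffle): [5 7 1 6 11 9 0 4 12 2 10 8 3]
After op 5 (reverse): [3 8 10 2 12 4 0 9 11 6 1 7 5]
Position 12: card 5.

Answer: 5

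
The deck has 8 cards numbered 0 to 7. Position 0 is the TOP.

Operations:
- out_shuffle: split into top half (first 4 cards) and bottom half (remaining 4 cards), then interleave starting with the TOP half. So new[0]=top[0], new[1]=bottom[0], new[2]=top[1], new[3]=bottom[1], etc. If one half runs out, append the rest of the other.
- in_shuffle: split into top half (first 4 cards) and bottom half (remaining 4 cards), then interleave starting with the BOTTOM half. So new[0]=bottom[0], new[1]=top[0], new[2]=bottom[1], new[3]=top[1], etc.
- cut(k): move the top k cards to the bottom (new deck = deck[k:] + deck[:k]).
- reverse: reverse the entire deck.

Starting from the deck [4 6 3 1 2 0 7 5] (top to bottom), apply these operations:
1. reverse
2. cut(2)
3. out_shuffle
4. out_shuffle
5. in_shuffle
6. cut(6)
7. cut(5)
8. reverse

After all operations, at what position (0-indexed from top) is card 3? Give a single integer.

After op 1 (reverse): [5 7 0 2 1 3 6 4]
After op 2 (cut(2)): [0 2 1 3 6 4 5 7]
After op 3 (out_shuffle): [0 6 2 4 1 5 3 7]
After op 4 (out_shuffle): [0 1 6 5 2 3 4 7]
After op 5 (in_shuffle): [2 0 3 1 4 6 7 5]
After op 6 (cut(6)): [7 5 2 0 3 1 4 6]
After op 7 (cut(5)): [1 4 6 7 5 2 0 3]
After op 8 (reverse): [3 0 2 5 7 6 4 1]
Card 3 is at position 0.

Answer: 0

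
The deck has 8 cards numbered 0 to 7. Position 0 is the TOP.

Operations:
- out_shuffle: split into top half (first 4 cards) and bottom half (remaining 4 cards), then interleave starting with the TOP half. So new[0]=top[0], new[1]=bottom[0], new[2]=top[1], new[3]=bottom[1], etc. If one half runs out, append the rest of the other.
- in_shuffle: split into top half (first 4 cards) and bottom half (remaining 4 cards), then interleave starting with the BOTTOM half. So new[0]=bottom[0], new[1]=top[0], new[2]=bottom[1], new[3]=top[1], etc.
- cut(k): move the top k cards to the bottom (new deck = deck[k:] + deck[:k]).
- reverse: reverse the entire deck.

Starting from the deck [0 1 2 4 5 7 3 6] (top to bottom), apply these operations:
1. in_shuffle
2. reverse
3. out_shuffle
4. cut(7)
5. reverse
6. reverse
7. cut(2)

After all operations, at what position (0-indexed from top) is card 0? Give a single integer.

After op 1 (in_shuffle): [5 0 7 1 3 2 6 4]
After op 2 (reverse): [4 6 2 3 1 7 0 5]
After op 3 (out_shuffle): [4 1 6 7 2 0 3 5]
After op 4 (cut(7)): [5 4 1 6 7 2 0 3]
After op 5 (reverse): [3 0 2 7 6 1 4 5]
After op 6 (reverse): [5 4 1 6 7 2 0 3]
After op 7 (cut(2)): [1 6 7 2 0 3 5 4]
Card 0 is at position 4.

Answer: 4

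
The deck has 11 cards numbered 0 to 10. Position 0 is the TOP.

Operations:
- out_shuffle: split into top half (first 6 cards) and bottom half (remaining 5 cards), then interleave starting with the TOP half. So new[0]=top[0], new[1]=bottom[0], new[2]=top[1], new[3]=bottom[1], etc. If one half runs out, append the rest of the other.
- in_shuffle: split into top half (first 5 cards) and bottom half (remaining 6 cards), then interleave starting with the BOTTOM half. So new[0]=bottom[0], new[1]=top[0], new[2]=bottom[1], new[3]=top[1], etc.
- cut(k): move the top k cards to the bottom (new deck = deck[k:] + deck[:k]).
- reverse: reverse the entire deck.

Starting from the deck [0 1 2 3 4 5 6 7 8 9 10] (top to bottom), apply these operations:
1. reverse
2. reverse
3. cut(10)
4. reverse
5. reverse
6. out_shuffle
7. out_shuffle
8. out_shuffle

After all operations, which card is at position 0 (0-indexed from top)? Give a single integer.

Answer: 10

Derivation:
After op 1 (reverse): [10 9 8 7 6 5 4 3 2 1 0]
After op 2 (reverse): [0 1 2 3 4 5 6 7 8 9 10]
After op 3 (cut(10)): [10 0 1 2 3 4 5 6 7 8 9]
After op 4 (reverse): [9 8 7 6 5 4 3 2 1 0 10]
After op 5 (reverse): [10 0 1 2 3 4 5 6 7 8 9]
After op 6 (out_shuffle): [10 5 0 6 1 7 2 8 3 9 4]
After op 7 (out_shuffle): [10 2 5 8 0 3 6 9 1 4 7]
After op 8 (out_shuffle): [10 6 2 9 5 1 8 4 0 7 3]
Position 0: card 10.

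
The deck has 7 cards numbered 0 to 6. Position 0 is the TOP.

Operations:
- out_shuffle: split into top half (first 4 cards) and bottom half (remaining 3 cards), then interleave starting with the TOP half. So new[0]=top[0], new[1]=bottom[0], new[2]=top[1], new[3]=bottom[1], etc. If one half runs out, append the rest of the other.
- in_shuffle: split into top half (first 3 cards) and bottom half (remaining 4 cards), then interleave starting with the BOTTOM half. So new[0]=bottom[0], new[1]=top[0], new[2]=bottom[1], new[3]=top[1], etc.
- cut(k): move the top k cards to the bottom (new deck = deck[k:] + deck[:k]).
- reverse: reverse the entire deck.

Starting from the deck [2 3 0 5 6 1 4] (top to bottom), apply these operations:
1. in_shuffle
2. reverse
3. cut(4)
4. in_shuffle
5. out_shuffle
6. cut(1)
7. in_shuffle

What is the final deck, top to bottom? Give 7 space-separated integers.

After op 1 (in_shuffle): [5 2 6 3 1 0 4]
After op 2 (reverse): [4 0 1 3 6 2 5]
After op 3 (cut(4)): [6 2 5 4 0 1 3]
After op 4 (in_shuffle): [4 6 0 2 1 5 3]
After op 5 (out_shuffle): [4 1 6 5 0 3 2]
After op 6 (cut(1)): [1 6 5 0 3 2 4]
After op 7 (in_shuffle): [0 1 3 6 2 5 4]

Answer: 0 1 3 6 2 5 4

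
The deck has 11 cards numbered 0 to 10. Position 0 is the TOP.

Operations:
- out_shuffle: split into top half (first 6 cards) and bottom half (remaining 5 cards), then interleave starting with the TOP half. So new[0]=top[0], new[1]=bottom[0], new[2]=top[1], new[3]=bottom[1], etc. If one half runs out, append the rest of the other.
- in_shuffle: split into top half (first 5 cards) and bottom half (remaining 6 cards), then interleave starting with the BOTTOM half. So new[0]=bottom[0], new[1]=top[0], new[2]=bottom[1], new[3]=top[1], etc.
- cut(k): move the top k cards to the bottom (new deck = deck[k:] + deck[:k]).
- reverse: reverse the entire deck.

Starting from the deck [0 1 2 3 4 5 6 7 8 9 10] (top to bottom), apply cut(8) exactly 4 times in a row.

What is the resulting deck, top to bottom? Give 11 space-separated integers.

Answer: 10 0 1 2 3 4 5 6 7 8 9

Derivation:
After op 1 (cut(8)): [8 9 10 0 1 2 3 4 5 6 7]
After op 2 (cut(8)): [5 6 7 8 9 10 0 1 2 3 4]
After op 3 (cut(8)): [2 3 4 5 6 7 8 9 10 0 1]
After op 4 (cut(8)): [10 0 1 2 3 4 5 6 7 8 9]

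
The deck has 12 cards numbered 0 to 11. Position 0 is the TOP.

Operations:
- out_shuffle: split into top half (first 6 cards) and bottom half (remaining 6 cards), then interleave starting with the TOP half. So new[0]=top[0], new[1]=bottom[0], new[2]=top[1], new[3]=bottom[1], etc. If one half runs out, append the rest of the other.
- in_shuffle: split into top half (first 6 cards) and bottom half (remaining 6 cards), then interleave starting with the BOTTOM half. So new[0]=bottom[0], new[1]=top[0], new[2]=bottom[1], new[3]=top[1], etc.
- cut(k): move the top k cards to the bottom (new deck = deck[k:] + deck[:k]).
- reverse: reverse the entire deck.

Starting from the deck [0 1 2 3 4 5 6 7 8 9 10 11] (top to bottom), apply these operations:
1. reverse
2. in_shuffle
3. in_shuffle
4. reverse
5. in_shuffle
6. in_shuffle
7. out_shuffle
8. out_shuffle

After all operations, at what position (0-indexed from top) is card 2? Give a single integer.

Answer: 10

Derivation:
After op 1 (reverse): [11 10 9 8 7 6 5 4 3 2 1 0]
After op 2 (in_shuffle): [5 11 4 10 3 9 2 8 1 7 0 6]
After op 3 (in_shuffle): [2 5 8 11 1 4 7 10 0 3 6 9]
After op 4 (reverse): [9 6 3 0 10 7 4 1 11 8 5 2]
After op 5 (in_shuffle): [4 9 1 6 11 3 8 0 5 10 2 7]
After op 6 (in_shuffle): [8 4 0 9 5 1 10 6 2 11 7 3]
After op 7 (out_shuffle): [8 10 4 6 0 2 9 11 5 7 1 3]
After op 8 (out_shuffle): [8 9 10 11 4 5 6 7 0 1 2 3]
Card 2 is at position 10.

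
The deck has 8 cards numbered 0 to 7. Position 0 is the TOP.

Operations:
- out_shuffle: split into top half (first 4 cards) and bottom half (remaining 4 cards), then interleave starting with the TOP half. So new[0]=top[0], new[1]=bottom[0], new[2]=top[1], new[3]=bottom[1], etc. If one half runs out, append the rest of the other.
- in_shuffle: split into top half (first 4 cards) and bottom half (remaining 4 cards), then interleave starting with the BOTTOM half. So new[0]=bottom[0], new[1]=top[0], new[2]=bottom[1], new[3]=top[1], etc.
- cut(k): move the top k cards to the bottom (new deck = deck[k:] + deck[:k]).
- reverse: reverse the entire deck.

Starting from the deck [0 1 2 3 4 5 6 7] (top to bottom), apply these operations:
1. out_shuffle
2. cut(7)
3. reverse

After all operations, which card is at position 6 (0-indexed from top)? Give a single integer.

After op 1 (out_shuffle): [0 4 1 5 2 6 3 7]
After op 2 (cut(7)): [7 0 4 1 5 2 6 3]
After op 3 (reverse): [3 6 2 5 1 4 0 7]
Position 6: card 0.

Answer: 0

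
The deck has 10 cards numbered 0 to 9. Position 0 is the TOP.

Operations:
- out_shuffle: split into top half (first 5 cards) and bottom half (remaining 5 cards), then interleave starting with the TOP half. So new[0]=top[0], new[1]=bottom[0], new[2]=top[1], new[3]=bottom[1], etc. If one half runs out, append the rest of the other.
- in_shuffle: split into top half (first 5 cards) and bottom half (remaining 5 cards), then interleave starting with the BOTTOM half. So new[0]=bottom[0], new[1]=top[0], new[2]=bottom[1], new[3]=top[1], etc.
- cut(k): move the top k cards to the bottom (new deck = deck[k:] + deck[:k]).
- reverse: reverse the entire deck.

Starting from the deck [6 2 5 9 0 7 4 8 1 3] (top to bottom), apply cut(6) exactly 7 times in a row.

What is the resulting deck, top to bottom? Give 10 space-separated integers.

After op 1 (cut(6)): [4 8 1 3 6 2 5 9 0 7]
After op 2 (cut(6)): [5 9 0 7 4 8 1 3 6 2]
After op 3 (cut(6)): [1 3 6 2 5 9 0 7 4 8]
After op 4 (cut(6)): [0 7 4 8 1 3 6 2 5 9]
After op 5 (cut(6)): [6 2 5 9 0 7 4 8 1 3]
After op 6 (cut(6)): [4 8 1 3 6 2 5 9 0 7]
After op 7 (cut(6)): [5 9 0 7 4 8 1 3 6 2]

Answer: 5 9 0 7 4 8 1 3 6 2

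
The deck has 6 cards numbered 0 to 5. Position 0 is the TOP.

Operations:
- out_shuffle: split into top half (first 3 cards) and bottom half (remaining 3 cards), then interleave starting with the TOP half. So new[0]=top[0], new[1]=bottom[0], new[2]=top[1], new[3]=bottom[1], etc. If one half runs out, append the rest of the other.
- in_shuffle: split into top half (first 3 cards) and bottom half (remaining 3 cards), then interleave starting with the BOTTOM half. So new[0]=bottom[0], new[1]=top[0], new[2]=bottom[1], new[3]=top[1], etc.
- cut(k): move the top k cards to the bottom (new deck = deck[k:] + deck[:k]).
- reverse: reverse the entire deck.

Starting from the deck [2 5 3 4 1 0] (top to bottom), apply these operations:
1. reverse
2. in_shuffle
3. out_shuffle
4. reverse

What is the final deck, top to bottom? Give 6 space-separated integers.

Answer: 4 5 2 0 1 3

Derivation:
After op 1 (reverse): [0 1 4 3 5 2]
After op 2 (in_shuffle): [3 0 5 1 2 4]
After op 3 (out_shuffle): [3 1 0 2 5 4]
After op 4 (reverse): [4 5 2 0 1 3]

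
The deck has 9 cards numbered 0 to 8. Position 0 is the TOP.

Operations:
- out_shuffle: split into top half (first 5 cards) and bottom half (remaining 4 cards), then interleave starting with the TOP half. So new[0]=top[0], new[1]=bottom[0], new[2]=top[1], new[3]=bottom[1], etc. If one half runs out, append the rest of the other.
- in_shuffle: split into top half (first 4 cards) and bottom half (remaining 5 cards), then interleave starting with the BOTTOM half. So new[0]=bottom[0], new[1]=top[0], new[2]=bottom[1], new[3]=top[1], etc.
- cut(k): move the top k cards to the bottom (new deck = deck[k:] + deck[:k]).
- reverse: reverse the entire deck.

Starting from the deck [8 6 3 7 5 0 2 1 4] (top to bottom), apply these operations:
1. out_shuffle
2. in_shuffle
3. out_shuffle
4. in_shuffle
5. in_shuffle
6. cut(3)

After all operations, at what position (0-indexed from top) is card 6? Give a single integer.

After op 1 (out_shuffle): [8 0 6 2 3 1 7 4 5]
After op 2 (in_shuffle): [3 8 1 0 7 6 4 2 5]
After op 3 (out_shuffle): [3 6 8 4 1 2 0 5 7]
After op 4 (in_shuffle): [1 3 2 6 0 8 5 4 7]
After op 5 (in_shuffle): [0 1 8 3 5 2 4 6 7]
After op 6 (cut(3)): [3 5 2 4 6 7 0 1 8]
Card 6 is at position 4.

Answer: 4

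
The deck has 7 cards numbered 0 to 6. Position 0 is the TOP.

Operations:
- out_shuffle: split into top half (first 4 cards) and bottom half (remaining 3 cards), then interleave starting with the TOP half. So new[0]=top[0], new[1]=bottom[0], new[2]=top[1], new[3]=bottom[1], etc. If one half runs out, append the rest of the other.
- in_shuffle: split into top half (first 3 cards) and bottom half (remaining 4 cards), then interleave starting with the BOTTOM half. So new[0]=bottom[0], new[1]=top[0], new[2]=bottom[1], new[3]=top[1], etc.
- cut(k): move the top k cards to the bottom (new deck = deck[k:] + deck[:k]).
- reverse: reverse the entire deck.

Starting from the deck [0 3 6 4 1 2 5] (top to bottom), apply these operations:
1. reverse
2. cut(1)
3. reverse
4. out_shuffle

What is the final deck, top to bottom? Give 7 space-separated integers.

Answer: 5 4 0 1 3 2 6

Derivation:
After op 1 (reverse): [5 2 1 4 6 3 0]
After op 2 (cut(1)): [2 1 4 6 3 0 5]
After op 3 (reverse): [5 0 3 6 4 1 2]
After op 4 (out_shuffle): [5 4 0 1 3 2 6]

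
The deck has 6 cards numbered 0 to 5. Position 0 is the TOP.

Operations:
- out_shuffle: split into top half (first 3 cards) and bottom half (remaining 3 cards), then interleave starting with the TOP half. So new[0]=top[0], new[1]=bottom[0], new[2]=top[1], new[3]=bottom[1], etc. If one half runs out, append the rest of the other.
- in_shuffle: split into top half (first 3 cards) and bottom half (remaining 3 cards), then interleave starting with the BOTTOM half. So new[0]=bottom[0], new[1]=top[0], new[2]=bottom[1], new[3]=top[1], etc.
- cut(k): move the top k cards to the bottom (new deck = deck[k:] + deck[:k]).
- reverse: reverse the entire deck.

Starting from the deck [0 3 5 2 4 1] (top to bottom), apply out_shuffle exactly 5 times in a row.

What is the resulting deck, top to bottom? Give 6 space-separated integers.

After op 1 (out_shuffle): [0 2 3 4 5 1]
After op 2 (out_shuffle): [0 4 2 5 3 1]
After op 3 (out_shuffle): [0 5 4 3 2 1]
After op 4 (out_shuffle): [0 3 5 2 4 1]
After op 5 (out_shuffle): [0 2 3 4 5 1]

Answer: 0 2 3 4 5 1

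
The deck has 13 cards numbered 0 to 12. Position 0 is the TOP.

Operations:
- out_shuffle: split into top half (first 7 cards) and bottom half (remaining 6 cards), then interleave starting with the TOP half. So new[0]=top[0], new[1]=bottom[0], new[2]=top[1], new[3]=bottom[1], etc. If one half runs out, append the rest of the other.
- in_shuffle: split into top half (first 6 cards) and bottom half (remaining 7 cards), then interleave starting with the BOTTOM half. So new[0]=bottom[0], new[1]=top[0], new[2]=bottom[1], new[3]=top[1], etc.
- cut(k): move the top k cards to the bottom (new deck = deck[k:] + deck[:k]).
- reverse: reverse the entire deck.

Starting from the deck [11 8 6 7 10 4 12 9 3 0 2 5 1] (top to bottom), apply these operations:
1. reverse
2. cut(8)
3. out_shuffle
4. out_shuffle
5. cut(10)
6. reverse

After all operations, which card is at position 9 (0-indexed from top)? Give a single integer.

Answer: 10

Derivation:
After op 1 (reverse): [1 5 2 0 3 9 12 4 10 7 6 8 11]
After op 2 (cut(8)): [10 7 6 8 11 1 5 2 0 3 9 12 4]
After op 3 (out_shuffle): [10 2 7 0 6 3 8 9 11 12 1 4 5]
After op 4 (out_shuffle): [10 9 2 11 7 12 0 1 6 4 3 5 8]
After op 5 (cut(10)): [3 5 8 10 9 2 11 7 12 0 1 6 4]
After op 6 (reverse): [4 6 1 0 12 7 11 2 9 10 8 5 3]
Position 9: card 10.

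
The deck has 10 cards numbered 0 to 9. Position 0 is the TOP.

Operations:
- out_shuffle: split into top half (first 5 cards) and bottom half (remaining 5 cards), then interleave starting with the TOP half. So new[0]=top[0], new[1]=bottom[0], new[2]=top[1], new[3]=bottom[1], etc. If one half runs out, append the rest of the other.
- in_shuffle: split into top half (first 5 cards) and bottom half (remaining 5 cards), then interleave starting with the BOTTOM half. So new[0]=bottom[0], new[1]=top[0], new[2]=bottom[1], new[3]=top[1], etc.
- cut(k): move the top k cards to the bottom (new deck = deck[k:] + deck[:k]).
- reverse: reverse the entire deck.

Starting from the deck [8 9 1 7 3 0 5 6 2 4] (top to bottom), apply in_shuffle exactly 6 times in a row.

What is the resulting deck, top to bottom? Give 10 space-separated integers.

Answer: 3 4 7 2 1 6 9 5 8 0

Derivation:
After op 1 (in_shuffle): [0 8 5 9 6 1 2 7 4 3]
After op 2 (in_shuffle): [1 0 2 8 7 5 4 9 3 6]
After op 3 (in_shuffle): [5 1 4 0 9 2 3 8 6 7]
After op 4 (in_shuffle): [2 5 3 1 8 4 6 0 7 9]
After op 5 (in_shuffle): [4 2 6 5 0 3 7 1 9 8]
After op 6 (in_shuffle): [3 4 7 2 1 6 9 5 8 0]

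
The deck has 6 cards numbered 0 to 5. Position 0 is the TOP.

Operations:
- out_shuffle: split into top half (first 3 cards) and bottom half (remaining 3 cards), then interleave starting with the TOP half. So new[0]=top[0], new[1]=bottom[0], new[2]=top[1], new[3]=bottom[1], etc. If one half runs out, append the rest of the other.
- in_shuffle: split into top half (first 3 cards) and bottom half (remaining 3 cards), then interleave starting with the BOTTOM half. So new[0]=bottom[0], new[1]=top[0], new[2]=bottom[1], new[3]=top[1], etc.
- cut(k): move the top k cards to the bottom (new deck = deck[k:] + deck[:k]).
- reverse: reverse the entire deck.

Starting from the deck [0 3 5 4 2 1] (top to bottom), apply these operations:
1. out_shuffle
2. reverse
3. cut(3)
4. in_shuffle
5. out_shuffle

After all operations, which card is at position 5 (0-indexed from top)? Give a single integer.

After op 1 (out_shuffle): [0 4 3 2 5 1]
After op 2 (reverse): [1 5 2 3 4 0]
After op 3 (cut(3)): [3 4 0 1 5 2]
After op 4 (in_shuffle): [1 3 5 4 2 0]
After op 5 (out_shuffle): [1 4 3 2 5 0]
Position 5: card 0.

Answer: 0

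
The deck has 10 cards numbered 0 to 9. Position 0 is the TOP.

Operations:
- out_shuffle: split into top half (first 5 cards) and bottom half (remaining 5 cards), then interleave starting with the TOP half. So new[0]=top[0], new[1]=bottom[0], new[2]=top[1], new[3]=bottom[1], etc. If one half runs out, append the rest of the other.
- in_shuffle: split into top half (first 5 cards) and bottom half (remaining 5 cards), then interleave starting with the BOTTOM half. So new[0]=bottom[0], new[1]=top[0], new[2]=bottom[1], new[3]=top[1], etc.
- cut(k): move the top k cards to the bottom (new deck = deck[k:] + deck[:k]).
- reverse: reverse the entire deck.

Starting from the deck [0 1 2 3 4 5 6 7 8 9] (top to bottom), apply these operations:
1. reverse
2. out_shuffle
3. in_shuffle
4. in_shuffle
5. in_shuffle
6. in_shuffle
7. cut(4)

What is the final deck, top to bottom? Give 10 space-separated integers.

Answer: 9 0 1 2 3 4 5 6 7 8

Derivation:
After op 1 (reverse): [9 8 7 6 5 4 3 2 1 0]
After op 2 (out_shuffle): [9 4 8 3 7 2 6 1 5 0]
After op 3 (in_shuffle): [2 9 6 4 1 8 5 3 0 7]
After op 4 (in_shuffle): [8 2 5 9 3 6 0 4 7 1]
After op 5 (in_shuffle): [6 8 0 2 4 5 7 9 1 3]
After op 6 (in_shuffle): [5 6 7 8 9 0 1 2 3 4]
After op 7 (cut(4)): [9 0 1 2 3 4 5 6 7 8]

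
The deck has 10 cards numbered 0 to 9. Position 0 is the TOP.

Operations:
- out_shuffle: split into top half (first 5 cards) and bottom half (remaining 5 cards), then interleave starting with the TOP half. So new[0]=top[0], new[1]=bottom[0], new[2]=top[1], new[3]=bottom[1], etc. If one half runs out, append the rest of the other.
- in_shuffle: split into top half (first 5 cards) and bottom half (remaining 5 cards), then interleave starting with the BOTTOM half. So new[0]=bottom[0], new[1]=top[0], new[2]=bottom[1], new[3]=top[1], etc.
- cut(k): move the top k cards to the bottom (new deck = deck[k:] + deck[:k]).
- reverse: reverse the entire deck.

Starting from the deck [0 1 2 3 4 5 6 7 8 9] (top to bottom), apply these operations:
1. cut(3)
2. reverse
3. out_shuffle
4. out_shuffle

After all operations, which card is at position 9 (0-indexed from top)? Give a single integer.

Answer: 3

Derivation:
After op 1 (cut(3)): [3 4 5 6 7 8 9 0 1 2]
After op 2 (reverse): [2 1 0 9 8 7 6 5 4 3]
After op 3 (out_shuffle): [2 7 1 6 0 5 9 4 8 3]
After op 4 (out_shuffle): [2 5 7 9 1 4 6 8 0 3]
Position 9: card 3.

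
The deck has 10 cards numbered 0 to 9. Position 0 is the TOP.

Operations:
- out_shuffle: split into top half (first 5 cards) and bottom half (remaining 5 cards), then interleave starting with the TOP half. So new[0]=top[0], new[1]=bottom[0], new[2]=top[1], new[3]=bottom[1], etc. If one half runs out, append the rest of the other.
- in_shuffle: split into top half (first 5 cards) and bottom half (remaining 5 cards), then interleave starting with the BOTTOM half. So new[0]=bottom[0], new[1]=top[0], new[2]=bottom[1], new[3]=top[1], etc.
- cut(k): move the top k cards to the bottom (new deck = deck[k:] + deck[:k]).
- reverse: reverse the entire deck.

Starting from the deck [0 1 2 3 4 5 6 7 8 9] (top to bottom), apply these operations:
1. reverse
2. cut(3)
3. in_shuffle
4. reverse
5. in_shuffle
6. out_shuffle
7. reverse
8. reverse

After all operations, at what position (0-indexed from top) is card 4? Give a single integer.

After op 1 (reverse): [9 8 7 6 5 4 3 2 1 0]
After op 2 (cut(3)): [6 5 4 3 2 1 0 9 8 7]
After op 3 (in_shuffle): [1 6 0 5 9 4 8 3 7 2]
After op 4 (reverse): [2 7 3 8 4 9 5 0 6 1]
After op 5 (in_shuffle): [9 2 5 7 0 3 6 8 1 4]
After op 6 (out_shuffle): [9 3 2 6 5 8 7 1 0 4]
After op 7 (reverse): [4 0 1 7 8 5 6 2 3 9]
After op 8 (reverse): [9 3 2 6 5 8 7 1 0 4]
Card 4 is at position 9.

Answer: 9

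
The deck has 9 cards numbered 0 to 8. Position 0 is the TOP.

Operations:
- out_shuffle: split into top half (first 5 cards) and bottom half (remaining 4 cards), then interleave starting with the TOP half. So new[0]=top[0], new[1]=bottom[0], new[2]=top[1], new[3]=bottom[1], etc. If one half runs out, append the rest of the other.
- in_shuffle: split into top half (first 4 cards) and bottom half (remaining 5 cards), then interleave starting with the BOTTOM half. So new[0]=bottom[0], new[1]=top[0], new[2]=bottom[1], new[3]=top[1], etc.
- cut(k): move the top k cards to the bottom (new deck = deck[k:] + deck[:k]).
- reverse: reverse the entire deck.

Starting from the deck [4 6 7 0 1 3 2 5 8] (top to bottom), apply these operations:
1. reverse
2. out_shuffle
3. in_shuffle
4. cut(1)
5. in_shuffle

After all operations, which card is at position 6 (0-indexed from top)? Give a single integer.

Answer: 1

Derivation:
After op 1 (reverse): [8 5 2 3 1 0 7 6 4]
After op 2 (out_shuffle): [8 0 5 7 2 6 3 4 1]
After op 3 (in_shuffle): [2 8 6 0 3 5 4 7 1]
After op 4 (cut(1)): [8 6 0 3 5 4 7 1 2]
After op 5 (in_shuffle): [5 8 4 6 7 0 1 3 2]
Position 6: card 1.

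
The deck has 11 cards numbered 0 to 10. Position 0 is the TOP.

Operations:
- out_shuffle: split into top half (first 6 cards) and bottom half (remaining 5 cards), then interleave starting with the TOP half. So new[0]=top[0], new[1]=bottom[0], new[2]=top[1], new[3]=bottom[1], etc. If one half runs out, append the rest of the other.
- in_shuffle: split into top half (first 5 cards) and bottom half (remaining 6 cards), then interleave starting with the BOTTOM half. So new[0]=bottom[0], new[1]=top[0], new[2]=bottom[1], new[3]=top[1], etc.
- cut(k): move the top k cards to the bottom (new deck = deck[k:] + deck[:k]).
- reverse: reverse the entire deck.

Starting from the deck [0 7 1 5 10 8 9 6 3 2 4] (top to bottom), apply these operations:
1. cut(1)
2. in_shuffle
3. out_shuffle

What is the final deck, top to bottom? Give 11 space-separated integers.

Answer: 9 2 7 10 6 4 1 8 3 0 5

Derivation:
After op 1 (cut(1)): [7 1 5 10 8 9 6 3 2 4 0]
After op 2 (in_shuffle): [9 7 6 1 3 5 2 10 4 8 0]
After op 3 (out_shuffle): [9 2 7 10 6 4 1 8 3 0 5]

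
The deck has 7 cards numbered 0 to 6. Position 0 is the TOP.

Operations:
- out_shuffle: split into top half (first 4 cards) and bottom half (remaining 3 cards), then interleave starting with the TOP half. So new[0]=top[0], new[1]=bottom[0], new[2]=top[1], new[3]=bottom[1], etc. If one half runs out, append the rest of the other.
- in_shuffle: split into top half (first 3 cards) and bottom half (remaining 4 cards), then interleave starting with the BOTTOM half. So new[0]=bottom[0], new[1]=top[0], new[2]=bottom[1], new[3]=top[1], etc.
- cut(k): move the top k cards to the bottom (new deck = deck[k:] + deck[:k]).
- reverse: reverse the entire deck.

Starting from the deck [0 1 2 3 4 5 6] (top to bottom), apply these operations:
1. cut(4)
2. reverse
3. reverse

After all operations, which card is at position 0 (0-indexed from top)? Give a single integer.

Answer: 4

Derivation:
After op 1 (cut(4)): [4 5 6 0 1 2 3]
After op 2 (reverse): [3 2 1 0 6 5 4]
After op 3 (reverse): [4 5 6 0 1 2 3]
Position 0: card 4.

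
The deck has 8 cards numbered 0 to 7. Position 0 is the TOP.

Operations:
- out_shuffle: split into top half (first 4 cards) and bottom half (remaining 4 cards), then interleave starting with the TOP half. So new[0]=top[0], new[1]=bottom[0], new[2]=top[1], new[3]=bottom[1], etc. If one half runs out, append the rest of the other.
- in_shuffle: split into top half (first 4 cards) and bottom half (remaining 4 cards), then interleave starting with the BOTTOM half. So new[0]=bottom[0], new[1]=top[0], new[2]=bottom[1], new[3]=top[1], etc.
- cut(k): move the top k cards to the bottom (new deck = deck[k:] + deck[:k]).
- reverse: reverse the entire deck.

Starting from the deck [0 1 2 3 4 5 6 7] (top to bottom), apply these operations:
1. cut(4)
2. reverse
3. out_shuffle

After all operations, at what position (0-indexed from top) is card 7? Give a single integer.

After op 1 (cut(4)): [4 5 6 7 0 1 2 3]
After op 2 (reverse): [3 2 1 0 7 6 5 4]
After op 3 (out_shuffle): [3 7 2 6 1 5 0 4]
Card 7 is at position 1.

Answer: 1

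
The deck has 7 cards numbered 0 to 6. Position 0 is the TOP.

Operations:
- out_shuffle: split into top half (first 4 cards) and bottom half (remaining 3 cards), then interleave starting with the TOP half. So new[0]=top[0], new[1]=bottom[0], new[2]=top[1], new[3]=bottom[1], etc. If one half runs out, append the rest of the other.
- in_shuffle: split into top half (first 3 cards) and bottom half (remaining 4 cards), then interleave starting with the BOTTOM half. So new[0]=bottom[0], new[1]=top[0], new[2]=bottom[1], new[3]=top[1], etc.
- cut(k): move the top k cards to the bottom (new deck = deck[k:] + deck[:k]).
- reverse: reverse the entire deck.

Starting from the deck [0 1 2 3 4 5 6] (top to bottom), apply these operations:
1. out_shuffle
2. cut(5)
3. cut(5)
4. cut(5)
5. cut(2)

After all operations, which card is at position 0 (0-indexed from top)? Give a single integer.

After op 1 (out_shuffle): [0 4 1 5 2 6 3]
After op 2 (cut(5)): [6 3 0 4 1 5 2]
After op 3 (cut(5)): [5 2 6 3 0 4 1]
After op 4 (cut(5)): [4 1 5 2 6 3 0]
After op 5 (cut(2)): [5 2 6 3 0 4 1]
Position 0: card 5.

Answer: 5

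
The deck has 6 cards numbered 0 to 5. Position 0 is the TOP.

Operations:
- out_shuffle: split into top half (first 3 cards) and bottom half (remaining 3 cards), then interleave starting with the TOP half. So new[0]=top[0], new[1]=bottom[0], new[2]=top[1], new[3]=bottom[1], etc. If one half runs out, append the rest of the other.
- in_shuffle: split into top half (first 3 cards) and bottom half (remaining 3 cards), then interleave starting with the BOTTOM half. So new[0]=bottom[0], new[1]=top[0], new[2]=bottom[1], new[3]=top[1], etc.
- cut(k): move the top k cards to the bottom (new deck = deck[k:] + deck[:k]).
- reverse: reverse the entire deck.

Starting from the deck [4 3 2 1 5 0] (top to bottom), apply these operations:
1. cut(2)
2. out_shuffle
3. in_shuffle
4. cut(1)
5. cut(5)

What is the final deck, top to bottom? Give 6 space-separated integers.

After op 1 (cut(2)): [2 1 5 0 4 3]
After op 2 (out_shuffle): [2 0 1 4 5 3]
After op 3 (in_shuffle): [4 2 5 0 3 1]
After op 4 (cut(1)): [2 5 0 3 1 4]
After op 5 (cut(5)): [4 2 5 0 3 1]

Answer: 4 2 5 0 3 1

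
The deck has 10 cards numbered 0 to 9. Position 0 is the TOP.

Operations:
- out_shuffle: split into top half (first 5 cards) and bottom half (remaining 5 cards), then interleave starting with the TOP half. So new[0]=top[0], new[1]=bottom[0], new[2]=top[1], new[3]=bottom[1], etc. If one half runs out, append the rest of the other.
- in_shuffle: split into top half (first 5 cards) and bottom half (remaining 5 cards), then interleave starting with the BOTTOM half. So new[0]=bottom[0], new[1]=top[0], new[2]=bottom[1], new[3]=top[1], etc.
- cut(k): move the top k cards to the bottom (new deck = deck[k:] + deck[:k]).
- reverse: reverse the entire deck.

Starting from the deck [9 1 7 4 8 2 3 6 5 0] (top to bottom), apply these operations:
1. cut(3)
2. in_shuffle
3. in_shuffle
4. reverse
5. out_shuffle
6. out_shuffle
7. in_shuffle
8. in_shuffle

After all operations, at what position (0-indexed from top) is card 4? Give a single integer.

Answer: 5

Derivation:
After op 1 (cut(3)): [4 8 2 3 6 5 0 9 1 7]
After op 2 (in_shuffle): [5 4 0 8 9 2 1 3 7 6]
After op 3 (in_shuffle): [2 5 1 4 3 0 7 8 6 9]
After op 4 (reverse): [9 6 8 7 0 3 4 1 5 2]
After op 5 (out_shuffle): [9 3 6 4 8 1 7 5 0 2]
After op 6 (out_shuffle): [9 1 3 7 6 5 4 0 8 2]
After op 7 (in_shuffle): [5 9 4 1 0 3 8 7 2 6]
After op 8 (in_shuffle): [3 5 8 9 7 4 2 1 6 0]
Card 4 is at position 5.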